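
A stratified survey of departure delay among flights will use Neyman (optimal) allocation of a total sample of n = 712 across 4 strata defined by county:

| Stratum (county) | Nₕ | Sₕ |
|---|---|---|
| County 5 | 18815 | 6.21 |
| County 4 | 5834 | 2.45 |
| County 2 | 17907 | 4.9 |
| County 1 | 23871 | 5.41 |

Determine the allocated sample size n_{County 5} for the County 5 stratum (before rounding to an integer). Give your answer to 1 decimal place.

239.0

Neyman allocation: nₕ = n·NₕSₕ / Σⱼ NⱼSⱼ.
Σ NⱼSⱼ = 18815·6.21 + 5834·2.45 + 17907·4.9 + 23871·5.41 = 348020.86.
n_{County 5} = 712·18815·6.21 / 348020.86 = 239.0.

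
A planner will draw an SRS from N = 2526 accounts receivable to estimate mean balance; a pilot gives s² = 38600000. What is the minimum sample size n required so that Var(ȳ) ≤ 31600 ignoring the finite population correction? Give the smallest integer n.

Without fpc, n₀ = s²/D = 38600000/31600 = 1221.5190.
Rounding up, n = 1222.

1222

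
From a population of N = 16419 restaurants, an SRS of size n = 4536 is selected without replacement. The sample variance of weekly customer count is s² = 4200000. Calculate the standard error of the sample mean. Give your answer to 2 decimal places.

25.89

Under SRS without replacement, Var(ȳ) = (1 − f)·s²/n with f = n/N = 4536/16419 = 0.27626530.
Var(ȳ) = (1 − 0.27626530)·4200000/4536 = 0.72373470·925.92593 = 670.12472.
SE(ȳ) = √(670.12472) = 25.89.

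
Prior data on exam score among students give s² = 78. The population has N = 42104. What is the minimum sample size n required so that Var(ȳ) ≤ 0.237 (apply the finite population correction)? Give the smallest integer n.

Without fpc, n₀ = s²/D = 78/0.237 = 329.1139.
With fpc, (1 − n/N)·s²/n ≤ D requires n ≥ n₀/(1 + n₀/N) = 329.1139/(1 + 329.1139/42104) = 326.5613.
Rounding up, n = 327.

327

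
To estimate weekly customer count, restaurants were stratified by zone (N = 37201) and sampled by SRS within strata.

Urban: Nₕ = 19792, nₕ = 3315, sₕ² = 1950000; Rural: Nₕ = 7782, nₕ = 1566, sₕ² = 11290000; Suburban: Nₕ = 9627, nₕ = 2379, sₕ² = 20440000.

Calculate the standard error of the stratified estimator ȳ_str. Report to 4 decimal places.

Var(ȳ_str) = Σₕ Wₕ²(1 − fₕ)sₕ²/nₕ with Wₕ = Nₕ/N, N = 37201.
Urban: Wₕ = 0.53202871; term = 0.53202871²·(1 − 0.16749192)·1950000/3315 = 138.61482.
Rural: Wₕ = 0.20918793; term = 0.20918793²·(1 − 0.20123362)·11290000/1566 = 251.99689.
Suburban: Wₕ = 0.25878337; term = 0.25878337²·(1 − 0.24711748)·20440000/2379 = 433.19793.
Sum = 823.80964.
SE = √(823.80964) = 28.7021.

28.7021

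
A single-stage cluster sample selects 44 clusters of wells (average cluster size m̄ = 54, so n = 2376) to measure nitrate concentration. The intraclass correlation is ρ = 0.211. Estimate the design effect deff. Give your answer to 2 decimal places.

deff = 1 + (54 − 1)·0.211 = 1 + 11.183 = 12.183.

12.18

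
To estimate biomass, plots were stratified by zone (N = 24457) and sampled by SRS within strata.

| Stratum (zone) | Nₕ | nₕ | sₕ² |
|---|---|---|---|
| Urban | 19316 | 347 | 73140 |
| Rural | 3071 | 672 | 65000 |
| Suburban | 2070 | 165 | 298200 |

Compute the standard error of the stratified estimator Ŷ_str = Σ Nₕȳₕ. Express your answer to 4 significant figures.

Var(Ŷ_str) = Σₕ Nₕ²(1 − fₕ)sₕ²/nₕ.
Urban: 19316²·(1 − 347/19316)·73140/347 = 7.7230192 × 10^10.
Rural: 3071²·(1 − 672/3071)·65000/672 = 7.1261367 × 10^8.
Suburban: 2070²·(1 − 165/2070)·298200/165 = 7.1267089 × 10^9.
Sum = 8.5069515 × 10^10.
SE = √(8.5069515 × 10^10) = 291700.

291700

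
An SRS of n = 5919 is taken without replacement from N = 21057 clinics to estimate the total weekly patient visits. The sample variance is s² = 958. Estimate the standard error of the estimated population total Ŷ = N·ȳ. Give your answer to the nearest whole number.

Var(Ŷ) = N²·Var(ȳ) = N²·(1 − n/N)·s²/n.
f = 5919/21057 = 0.28109417; Var(ȳ) = 0.71890583·958/5919 = 0.1163561.
Var(Ŷ) = 21057² · 0.1163561 = 5.1591975 × 10^7.
SE(Ŷ) = √(5.1591975 × 10^7) = 7183.

7183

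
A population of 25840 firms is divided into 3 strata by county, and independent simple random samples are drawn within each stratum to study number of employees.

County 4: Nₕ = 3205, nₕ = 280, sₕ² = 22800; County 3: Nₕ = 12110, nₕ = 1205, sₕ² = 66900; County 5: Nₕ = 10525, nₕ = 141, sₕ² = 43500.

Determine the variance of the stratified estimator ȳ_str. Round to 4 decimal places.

62.6215

Var(ȳ_str) = Σₕ Wₕ²(1 − fₕ)sₕ²/nₕ with Wₕ = Nₕ/N, N = 25840.
County 4: Wₕ = 0.12403251; term = 0.12403251²·(1 − 0.08736349)·22800/280 = 1.1432618.
County 3: Wₕ = 0.46865325; term = 0.46865325²·(1 − 0.09950454)·66900/1205 = 10.980544.
County 5: Wₕ = 0.40731424; term = 0.40731424²·(1 − 0.01339667)·43500/141 = 50.497736.
Sum = 62.621542.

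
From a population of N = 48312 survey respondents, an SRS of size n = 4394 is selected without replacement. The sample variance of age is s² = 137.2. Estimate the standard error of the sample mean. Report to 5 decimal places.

Under SRS without replacement, Var(ȳ) = (1 − f)·s²/n with f = n/N = 4394/48312 = 0.09095049.
Var(ȳ) = (1 − 0.09095049)·137.2/4394 = 0.90904951·0.031224397 = 0.028384523.
SE(ȳ) = √(0.028384523) = 0.16848.

0.16848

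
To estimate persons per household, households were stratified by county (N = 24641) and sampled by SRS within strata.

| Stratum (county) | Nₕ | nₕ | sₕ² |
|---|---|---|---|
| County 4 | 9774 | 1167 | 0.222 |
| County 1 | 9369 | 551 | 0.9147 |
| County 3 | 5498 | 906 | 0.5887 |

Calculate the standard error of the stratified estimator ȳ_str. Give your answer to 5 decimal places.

0.01671

Var(ȳ_str) = Σₕ Wₕ²(1 − fₕ)sₕ²/nₕ with Wₕ = Nₕ/N, N = 24641.
County 4: Wₕ = 0.39665598; term = 0.39665598²·(1 − 0.11939840)·0.222/1167 = 2.6356613 × 10^-5.
County 1: Wₕ = 0.38021996; term = 0.38021996²·(1 − 0.05881097)·0.9147/551 = 2.2587791 × 10^-4.
County 3: Wₕ = 0.22312406; term = 0.22312406²·(1 − 0.16478720)·0.5887/906 = 2.7018162 × 10^-5.
Sum = 2.7925269 × 10^-4.
SE = √(2.7925269 × 10^-4) = 0.01671.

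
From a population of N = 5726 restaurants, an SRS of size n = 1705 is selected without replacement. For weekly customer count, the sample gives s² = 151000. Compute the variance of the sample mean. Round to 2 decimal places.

62.19

Under SRS without replacement, Var(ȳ) = (1 − f)·s²/n with f = n/N = 1705/5726 = 0.29776458.
Var(ȳ) = (1 − 0.29776458)·151000/1705 = 0.70223542·88.56305 = 62.19211.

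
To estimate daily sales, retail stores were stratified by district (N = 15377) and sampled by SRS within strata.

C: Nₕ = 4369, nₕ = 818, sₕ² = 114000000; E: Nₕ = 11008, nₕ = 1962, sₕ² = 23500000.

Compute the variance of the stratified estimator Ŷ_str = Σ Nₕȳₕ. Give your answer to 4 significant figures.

Var(Ŷ_str) = Σₕ Nₕ²(1 − fₕ)sₕ²/nₕ.
C: 4369²·(1 − 818/4369)·114000000/818 = 2.1621423 × 10^12.
E: 11008²·(1 − 1962/11008)·23500000/1962 = 1.1927073 × 10^12.
Sum = 3.3548496 × 10^12.

3.355 × 10^12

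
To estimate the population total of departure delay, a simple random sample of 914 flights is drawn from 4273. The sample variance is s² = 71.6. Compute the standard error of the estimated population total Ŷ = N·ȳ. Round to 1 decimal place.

Var(Ŷ) = N²·Var(ȳ) = N²·(1 − n/N)·s²/n.
f = 914/4273 = 0.21390124; Var(ȳ) = 0.78609876·71.6/914 = 0.061580603.
Var(Ŷ) = 4273² · 0.061580603 = 1.1243712 × 10^6.
SE(Ŷ) = √(1.1243712 × 10^6) = 1060.4.

1060.4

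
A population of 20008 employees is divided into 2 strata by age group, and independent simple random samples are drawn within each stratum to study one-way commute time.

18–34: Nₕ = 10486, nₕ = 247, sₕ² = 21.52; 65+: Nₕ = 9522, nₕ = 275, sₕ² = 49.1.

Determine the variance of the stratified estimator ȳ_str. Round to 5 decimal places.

0.06264

Var(ȳ_str) = Σₕ Wₕ²(1 − fₕ)sₕ²/nₕ with Wₕ = Nₕ/N, N = 20008.
18–34: Wₕ = 0.52409036; term = 0.52409036²·(1 − 0.02355522)·21.52/247 = 0.023367129.
65+: Wₕ = 0.47590964; term = 0.47590964²·(1 − 0.02888049)·49.1/275 = 0.039270866.
Sum = 0.062637995.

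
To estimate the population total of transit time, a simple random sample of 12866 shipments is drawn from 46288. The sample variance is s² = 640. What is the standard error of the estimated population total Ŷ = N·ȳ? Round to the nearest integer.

Var(Ŷ) = N²·Var(ȳ) = N²·(1 − n/N)·s²/n.
f = 12866/46288 = 0.27795541; Var(ȳ) = 0.72204459·640/12866 = 0.035917032.
Var(Ŷ) = 46288² · 0.035917032 = 7.6955076 × 10^7.
SE(Ŷ) = √(7.6955076 × 10^7) = 8772.

8772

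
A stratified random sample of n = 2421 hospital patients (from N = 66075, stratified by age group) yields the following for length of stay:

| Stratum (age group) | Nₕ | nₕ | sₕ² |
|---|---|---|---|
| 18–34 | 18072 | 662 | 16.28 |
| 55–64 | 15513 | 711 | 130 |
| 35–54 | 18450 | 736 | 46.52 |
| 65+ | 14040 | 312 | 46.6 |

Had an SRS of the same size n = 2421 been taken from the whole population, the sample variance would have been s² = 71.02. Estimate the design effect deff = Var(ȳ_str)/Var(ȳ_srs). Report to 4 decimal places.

Var(ȳ_str) = Σ Wₕ²(1−fₕ)sₕ²/nₕ with Wₕ = Nₕ/66075:
  18–34: (18072/66075)²·(1−662/18072)·16.28/662 = 0.0017722585
  55–64: (15513/66075)²·(1−711/15513)·130/711 = 0.0096164682
  35–54: (18450/66075)²·(1−736/18450)·46.52/736 = 0.0047315187
  65+: (14040/66075)²·(1−312/14040)·46.6/312 = 0.006593733
  → Var(ȳ_str) = 0.022713978.
Var(ȳ_srs) = (1 − 2421/66075)·71.02/2421 = 0.028260146.
deff = 0.022713978 / 0.028260146 = 0.8037.

0.8037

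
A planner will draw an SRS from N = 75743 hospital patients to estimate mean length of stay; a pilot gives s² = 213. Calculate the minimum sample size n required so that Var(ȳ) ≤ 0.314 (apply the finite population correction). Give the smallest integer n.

Without fpc, n₀ = s²/D = 213/0.314 = 678.3439.
With fpc, (1 − n/N)·s²/n ≤ D requires n ≥ n₀/(1 + n₀/N) = 678.3439/(1 + 678.3439/75743) = 672.3227.
Rounding up, n = 673.

673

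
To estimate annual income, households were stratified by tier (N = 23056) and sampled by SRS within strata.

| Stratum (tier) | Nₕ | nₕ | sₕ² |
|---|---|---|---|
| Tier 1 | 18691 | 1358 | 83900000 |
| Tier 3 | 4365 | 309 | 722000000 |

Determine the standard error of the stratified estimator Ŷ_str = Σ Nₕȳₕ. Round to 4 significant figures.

Var(Ŷ_str) = Σₕ Nₕ²(1 − fₕ)sₕ²/nₕ.
Tier 1: 18691²·(1 − 1358/18691)·83900000/1358 = 2.0015593 × 10^13.
Tier 3: 4365²·(1 − 309/4365)·722000000/309 = 4.1367656 × 10^13.
Sum = 6.1383249 × 10^13.
SE = √(6.1383249 × 10^13) = 7.835 × 10^6.

7.835 × 10^6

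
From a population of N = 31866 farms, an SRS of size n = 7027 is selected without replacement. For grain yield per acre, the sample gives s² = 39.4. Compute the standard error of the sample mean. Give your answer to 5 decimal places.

0.06611

Under SRS without replacement, Var(ȳ) = (1 − f)·s²/n with f = n/N = 7027/31866 = 0.22051717.
Var(ȳ) = (1 − 0.22051717)·39.4/7027 = 0.77948283·0.0056069446 = 0.0043705171.
SE(ȳ) = √(0.0043705171) = 0.06611.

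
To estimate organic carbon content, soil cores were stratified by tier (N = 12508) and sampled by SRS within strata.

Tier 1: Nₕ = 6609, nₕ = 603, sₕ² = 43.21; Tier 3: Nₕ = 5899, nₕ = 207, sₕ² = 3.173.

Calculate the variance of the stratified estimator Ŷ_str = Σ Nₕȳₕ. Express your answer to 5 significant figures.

Var(Ŷ_str) = Σₕ Nₕ²(1 − fₕ)sₕ²/nₕ.
Tier 1: 6609²·(1 − 603/6609)·43.21/603 = 2.8443827 × 10^6.
Tier 3: 5899²·(1 − 207/5899)·3.173/207 = 514686.78.
Sum = 3.3590695 × 10^6.

3.3591 × 10^6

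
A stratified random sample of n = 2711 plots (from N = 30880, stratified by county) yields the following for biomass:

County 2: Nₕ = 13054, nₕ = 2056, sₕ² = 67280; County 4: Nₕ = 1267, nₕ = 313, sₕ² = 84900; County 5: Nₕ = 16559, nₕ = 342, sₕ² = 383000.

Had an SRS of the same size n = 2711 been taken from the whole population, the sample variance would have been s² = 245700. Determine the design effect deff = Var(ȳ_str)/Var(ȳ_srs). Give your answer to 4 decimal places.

Var(ȳ_str) = Σ Wₕ²(1−fₕ)sₕ²/nₕ with Wₕ = Nₕ/30880:
  County 2: (13054/30880)²·(1−2056/13054)·67280/2056 = 4.9268077
  County 4: (1267/30880)²·(1−313/1267)·84900/313 = 0.34382208
  County 5: (16559/30880)²·(1−342/16559)·383000/342 = 315.37169
  → Var(ȳ_str) = 320.64232.
Var(ȳ_srs) = (1 − 2711/30880)·245700/2711 = 82.674157.
deff = 320.64232 / 82.674157 = 3.8784.

3.8784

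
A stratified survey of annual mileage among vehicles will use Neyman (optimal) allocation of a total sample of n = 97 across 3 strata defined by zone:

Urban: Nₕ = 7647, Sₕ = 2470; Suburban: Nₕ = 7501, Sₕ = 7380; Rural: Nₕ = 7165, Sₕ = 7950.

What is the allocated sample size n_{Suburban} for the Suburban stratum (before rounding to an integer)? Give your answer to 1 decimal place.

Neyman allocation: nₕ = n·NₕSₕ / Σⱼ NⱼSⱼ.
Σ NⱼSⱼ = 7647·2470 + 7501·7380 + 7165·7950 = 1.3120722 × 10^8.
n_{Suburban} = 97·7501·7380 / (1.3120722 × 10^8) = 40.9.

40.9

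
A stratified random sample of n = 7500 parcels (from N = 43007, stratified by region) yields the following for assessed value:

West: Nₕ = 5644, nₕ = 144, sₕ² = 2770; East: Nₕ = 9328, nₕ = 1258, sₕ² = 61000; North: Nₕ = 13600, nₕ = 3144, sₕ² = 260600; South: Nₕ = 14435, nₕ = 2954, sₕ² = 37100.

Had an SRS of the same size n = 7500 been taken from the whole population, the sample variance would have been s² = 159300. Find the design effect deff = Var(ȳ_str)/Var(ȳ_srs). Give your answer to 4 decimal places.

Var(ȳ_str) = Σ Wₕ²(1−fₕ)sₕ²/nₕ with Wₕ = Nₕ/43007:
  West: (5644/43007)²·(1−144/5644)·2770/144 = 0.32284099
  East: (9328/43007)²·(1−1258/9328)·61000/1258 = 1.9734811
  North: (13600/43007)²·(1−3144/13600)·260600/3144 = 6.3726205
  South: (14435/43007)²·(1−2954/14435)·37100/2954 = 1.1253345
  → Var(ȳ_str) = 9.7942771.
Var(ȳ_srs) = (1 − 7500/43007)·159300/7500 = 17.535952.
deff = 9.7942771 / 17.535952 = 0.5585.

0.5585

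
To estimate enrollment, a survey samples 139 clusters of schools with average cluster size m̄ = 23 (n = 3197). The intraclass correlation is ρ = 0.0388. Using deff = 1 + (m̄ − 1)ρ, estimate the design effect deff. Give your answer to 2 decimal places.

deff = 1 + (23 − 1)·0.0388 = 1 + 0.8536 = 1.8536.

1.85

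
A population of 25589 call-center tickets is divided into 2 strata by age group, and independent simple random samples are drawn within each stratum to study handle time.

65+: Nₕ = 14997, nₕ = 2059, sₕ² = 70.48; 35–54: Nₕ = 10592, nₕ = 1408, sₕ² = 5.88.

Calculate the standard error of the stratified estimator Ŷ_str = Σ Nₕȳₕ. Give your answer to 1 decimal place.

2654.8

Var(Ŷ_str) = Σₕ Nₕ²(1 − fₕ)sₕ²/nₕ.
65+: 14997²·(1 − 2059/14997)·70.48/2059 = 6.641728 × 10^6.
35–54: 10592²·(1 − 1408/10592)·5.88/1408 = 406241.72.
Sum = 7.0479697 × 10^6.
SE = √(7.0479697 × 10^6) = 2654.8.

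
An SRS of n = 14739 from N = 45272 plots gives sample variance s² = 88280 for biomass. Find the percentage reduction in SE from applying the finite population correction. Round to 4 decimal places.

f = n/N = 14739/45272 = 0.32556547.
SE_no-fpc = √(s²/n) = 2.447356; SE_fpc = √((1−f)s²/n) = 2.0098658.
Ratio = √(1−f) = 0.82123963. Reduction = 100·(1 − 0.82123963) = 17.8760%.

17.8760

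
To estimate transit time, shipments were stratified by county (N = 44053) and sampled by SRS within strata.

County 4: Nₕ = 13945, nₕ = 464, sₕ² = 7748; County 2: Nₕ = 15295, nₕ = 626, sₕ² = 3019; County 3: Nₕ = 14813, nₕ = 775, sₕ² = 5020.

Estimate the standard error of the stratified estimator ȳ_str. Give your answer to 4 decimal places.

1.6939

Var(ȳ_str) = Σₕ Wₕ²(1 − fₕ)sₕ²/nₕ with Wₕ = Nₕ/N, N = 44053.
County 4: Wₕ = 0.31655052; term = 0.31655052²·(1 − 0.03327357)·7748/464 = 1.6175633.
County 2: Wₕ = 0.34719542; term = 0.34719542²·(1 − 0.04092841)·3019/626 = 0.5575551.
County 3: Wₕ = 0.33625406; term = 0.33625406²·(1 − 0.05231891)·5020/775 = 0.69406365.
Sum = 2.8691821.
SE = √(2.8691821) = 1.6939.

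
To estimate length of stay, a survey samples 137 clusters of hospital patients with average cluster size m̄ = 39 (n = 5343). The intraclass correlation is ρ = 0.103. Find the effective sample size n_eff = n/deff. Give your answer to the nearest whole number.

1087

deff = 1 + (39 − 1)·0.103 = 1 + 3.914 = 4.914.
n_eff = 5343 / 4.914 = 1087.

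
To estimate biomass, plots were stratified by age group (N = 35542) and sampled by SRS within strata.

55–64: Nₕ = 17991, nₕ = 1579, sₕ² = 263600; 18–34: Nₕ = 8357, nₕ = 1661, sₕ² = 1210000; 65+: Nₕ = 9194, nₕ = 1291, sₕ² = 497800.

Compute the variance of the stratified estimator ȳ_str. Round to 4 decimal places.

Var(ȳ_str) = Σₕ Wₕ²(1 − fₕ)sₕ²/nₕ with Wₕ = Nₕ/N, N = 35542.
55–64: Wₕ = 0.50618986; term = 0.50618986²·(1 − 0.08776611)·263600/1579 = 39.020817.
18–34: Wₕ = 0.23513027; term = 0.23513027²·(1 − 0.19875553)·1210000/1661 = 32.269918.
65+: Wₕ = 0.25867987; term = 0.25867987²·(1 − 0.14041766)·497800/1291 = 22.178972.
Sum = 93.469707.

93.4697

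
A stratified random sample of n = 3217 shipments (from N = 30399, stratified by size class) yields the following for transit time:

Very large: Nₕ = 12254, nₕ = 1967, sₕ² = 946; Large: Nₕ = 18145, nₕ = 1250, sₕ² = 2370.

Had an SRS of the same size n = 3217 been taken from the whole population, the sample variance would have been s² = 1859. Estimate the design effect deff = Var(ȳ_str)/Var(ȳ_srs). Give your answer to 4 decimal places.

1.3442

Var(ȳ_str) = Σ Wₕ²(1−fₕ)sₕ²/nₕ with Wₕ = Nₕ/30399:
  Very large: (12254/30399)²·(1−1967/12254)·946/1967 = 0.065604676
  Large: (18145/30399)²·(1−1250/18145)·2370/1250 = 0.62897721
  → Var(ȳ_str) = 0.69458189.
Var(ȳ_srs) = (1 − 3217/30399)·1859/3217 = 0.51671425.
deff = 0.69458189 / 0.51671425 = 1.3442.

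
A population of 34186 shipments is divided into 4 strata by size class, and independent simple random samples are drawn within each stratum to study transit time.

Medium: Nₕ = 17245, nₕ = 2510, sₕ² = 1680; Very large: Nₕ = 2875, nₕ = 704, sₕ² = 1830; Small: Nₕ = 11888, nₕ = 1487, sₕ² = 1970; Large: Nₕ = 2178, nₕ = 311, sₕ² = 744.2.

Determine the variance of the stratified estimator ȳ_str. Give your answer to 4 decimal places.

0.3079

Var(ȳ_str) = Σₕ Wₕ²(1 − fₕ)sₕ²/nₕ with Wₕ = Nₕ/N, N = 34186.
Medium: Wₕ = 0.50444626; term = 0.50444626²·(1 − 0.14554943)·1680/2510 = 0.14552993.
Very large: Wₕ = 0.08409875; term = 0.08409875²·(1 − 0.24486957)·1830/704 = 0.013882879.
Small: Wₕ = 0.34774469; term = 0.34774469²·(1 − 0.12508412)·1970/1487 = 0.14016597.
Large: Wₕ = 0.06371029; term = 0.06371029²·(1 − 0.14279155)·744.2/311 = 0.008325971.
Sum = 0.30790475.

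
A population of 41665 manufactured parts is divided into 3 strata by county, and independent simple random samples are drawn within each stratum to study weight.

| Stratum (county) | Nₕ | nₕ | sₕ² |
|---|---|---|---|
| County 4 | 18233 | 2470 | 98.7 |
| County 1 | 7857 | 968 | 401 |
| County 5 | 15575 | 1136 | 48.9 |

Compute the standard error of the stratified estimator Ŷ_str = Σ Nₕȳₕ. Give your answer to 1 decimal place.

Var(Ŷ_str) = Σₕ Nₕ²(1 − fₕ)sₕ²/nₕ.
County 4: 18233²·(1 − 2470/18233)·98.7/2470 = 1.1484635 × 10^7.
County 1: 7857²·(1 − 968/7857)·401/968 = 2.2422393 × 10^7.
County 5: 15575²·(1 − 1136/15575)·48.9/1136 = 9.6804534 × 10^6.
Sum = 4.3587481 × 10^7.
SE = √(4.3587481 × 10^7) = 6602.1.

6602.1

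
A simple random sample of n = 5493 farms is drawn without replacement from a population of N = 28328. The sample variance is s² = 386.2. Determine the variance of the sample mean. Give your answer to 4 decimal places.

Under SRS without replacement, Var(ȳ) = (1 − f)·s²/n with f = n/N = 5493/28328 = 0.19390709.
Var(ȳ) = (1 − 0.19390709)·386.2/5493 = 0.80609291·0.070307664 = 0.05667451.

0.0567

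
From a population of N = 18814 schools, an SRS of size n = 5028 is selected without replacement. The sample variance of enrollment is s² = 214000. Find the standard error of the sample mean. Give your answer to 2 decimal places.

Under SRS without replacement, Var(ȳ) = (1 − f)·s²/n with f = n/N = 5028/18814 = 0.26724779.
Var(ȳ) = (1 − 0.26724779)·214000/5028 = 0.73275221·42.561655 = 31.187146.
SE(ȳ) = √(31.187146) = 5.58.

5.58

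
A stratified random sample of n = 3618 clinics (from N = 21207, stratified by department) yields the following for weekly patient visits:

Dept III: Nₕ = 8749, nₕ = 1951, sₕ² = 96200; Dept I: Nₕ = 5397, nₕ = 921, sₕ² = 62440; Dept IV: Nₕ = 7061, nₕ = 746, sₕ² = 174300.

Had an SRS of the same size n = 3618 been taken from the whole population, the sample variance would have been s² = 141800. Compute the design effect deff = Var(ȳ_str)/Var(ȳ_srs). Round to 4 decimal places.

Var(ȳ_str) = Σ Wₕ²(1−fₕ)sₕ²/nₕ with Wₕ = Nₕ/21207:
  Dept III: (8749/21207)²·(1−1951/8749)·96200/1951 = 6.5207704
  Dept I: (5397/21207)²·(1−921/5397)·62440/921 = 3.6415585
  Dept IV: (7061/21207)²·(1−746/7061)·174300/746 = 23.165392
  → Var(ȳ_str) = 33.327721.
Var(ȳ_srs) = (1 − 3618/21207)·141800/3618 = 32.506453.
deff = 33.327721 / 32.506453 = 1.0253.

1.0253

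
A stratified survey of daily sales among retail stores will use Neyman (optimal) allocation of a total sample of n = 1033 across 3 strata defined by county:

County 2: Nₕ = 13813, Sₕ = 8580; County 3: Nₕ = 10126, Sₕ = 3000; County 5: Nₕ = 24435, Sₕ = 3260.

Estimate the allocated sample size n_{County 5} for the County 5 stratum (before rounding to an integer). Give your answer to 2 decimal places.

360.04

Neyman allocation: nₕ = n·NₕSₕ / Σⱼ NⱼSⱼ.
Σ NⱼSⱼ = 13813·8580 + 10126·3000 + 24435·3260 = 2.2855164 × 10^8.
n_{County 5} = 1033·24435·3260 / (2.2855164 × 10^8) = 360.04.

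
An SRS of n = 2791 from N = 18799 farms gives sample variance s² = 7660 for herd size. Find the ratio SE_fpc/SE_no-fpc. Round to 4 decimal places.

f = n/N = 2791/18799 = 0.14846534.
SE_no-fpc = √(s²/n) = 1.6566641; SE_fpc = √((1−f)s²/n) = 1.528747.
Ratio = √(1−f) = 0.92278635.

0.9228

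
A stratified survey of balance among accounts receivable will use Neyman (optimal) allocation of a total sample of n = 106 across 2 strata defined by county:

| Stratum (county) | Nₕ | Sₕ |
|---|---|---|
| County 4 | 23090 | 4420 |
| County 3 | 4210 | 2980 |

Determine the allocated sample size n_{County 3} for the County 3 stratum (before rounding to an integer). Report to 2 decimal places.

11.60

Neyman allocation: nₕ = n·NₕSₕ / Σⱼ NⱼSⱼ.
Σ NⱼSⱼ = 23090·4420 + 4210·2980 = 1.146036 × 10^8.
n_{County 3} = 106·4210·2980 / (1.146036 × 10^8) = 11.60.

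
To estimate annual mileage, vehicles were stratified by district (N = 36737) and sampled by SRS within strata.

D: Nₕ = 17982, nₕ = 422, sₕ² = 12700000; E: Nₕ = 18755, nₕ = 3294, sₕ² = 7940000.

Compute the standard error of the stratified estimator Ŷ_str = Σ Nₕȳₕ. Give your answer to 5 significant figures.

Var(Ŷ_str) = Σₕ Nₕ²(1 − fₕ)sₕ²/nₕ.
D: 17982²·(1 − 422/17982)·12700000/422 = 9.5028478 × 10^12.
E: 18755²·(1 − 3294/18755)·7940000/3294 = 6.9895877 × 10^11.
Sum = 1.0201807 × 10^13.
SE = √(1.0201807 × 10^13) = 3.1940 × 10^6.

3.1940 × 10^6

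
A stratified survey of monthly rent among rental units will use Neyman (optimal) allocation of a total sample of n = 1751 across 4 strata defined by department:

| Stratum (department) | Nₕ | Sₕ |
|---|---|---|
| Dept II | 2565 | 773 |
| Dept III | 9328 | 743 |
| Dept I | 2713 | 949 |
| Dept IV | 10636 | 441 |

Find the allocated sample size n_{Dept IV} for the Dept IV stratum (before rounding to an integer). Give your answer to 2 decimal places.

Neyman allocation: nₕ = n·NₕSₕ / Σⱼ NⱼSⱼ.
Σ NⱼSⱼ = 2565·773 + 9328·743 + 2713·949 + 10636·441 = 1.6178562 × 10^7.
n_{Dept IV} = 1751·10636·441 / (1.6178562 × 10^7) = 507.65.

507.65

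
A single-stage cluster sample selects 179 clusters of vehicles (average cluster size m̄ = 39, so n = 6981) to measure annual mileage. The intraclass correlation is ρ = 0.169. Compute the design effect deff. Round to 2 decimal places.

7.42

deff = 1 + (39 − 1)·0.169 = 1 + 6.422 = 7.422.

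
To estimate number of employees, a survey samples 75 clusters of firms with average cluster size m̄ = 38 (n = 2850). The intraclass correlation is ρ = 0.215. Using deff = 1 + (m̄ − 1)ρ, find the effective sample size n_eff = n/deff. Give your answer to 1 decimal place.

318.3

deff = 1 + (38 − 1)·0.215 = 1 + 7.955 = 8.955.
n_eff = 2850 / 8.955 = 318.3.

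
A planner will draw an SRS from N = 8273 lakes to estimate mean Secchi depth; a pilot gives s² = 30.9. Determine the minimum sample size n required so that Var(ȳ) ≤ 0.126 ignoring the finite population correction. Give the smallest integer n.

Without fpc, n₀ = s²/D = 30.9/0.126 = 245.2381.
Rounding up, n = 246.

246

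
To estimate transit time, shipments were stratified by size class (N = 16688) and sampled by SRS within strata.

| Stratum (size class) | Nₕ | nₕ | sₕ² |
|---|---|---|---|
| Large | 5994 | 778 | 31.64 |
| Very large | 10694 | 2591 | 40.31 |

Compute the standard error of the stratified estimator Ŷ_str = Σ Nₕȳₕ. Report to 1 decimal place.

1618.5

Var(Ŷ_str) = Σₕ Nₕ²(1 − fₕ)sₕ²/nₕ.
Large: 5994²·(1 − 778/5994)·31.64/778 = 1.2714849 × 10^6.
Very large: 10694²·(1 − 2591/10694)·40.31/2591 = 1.3481289 × 10^6.
Sum = 2.6196138 × 10^6.
SE = √(2.6196138 × 10^6) = 1618.5.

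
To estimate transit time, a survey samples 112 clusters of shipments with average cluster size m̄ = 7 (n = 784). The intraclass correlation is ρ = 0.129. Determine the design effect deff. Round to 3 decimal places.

1.774

deff = 1 + (7 − 1)·0.129 = 1 + 0.774 = 1.774.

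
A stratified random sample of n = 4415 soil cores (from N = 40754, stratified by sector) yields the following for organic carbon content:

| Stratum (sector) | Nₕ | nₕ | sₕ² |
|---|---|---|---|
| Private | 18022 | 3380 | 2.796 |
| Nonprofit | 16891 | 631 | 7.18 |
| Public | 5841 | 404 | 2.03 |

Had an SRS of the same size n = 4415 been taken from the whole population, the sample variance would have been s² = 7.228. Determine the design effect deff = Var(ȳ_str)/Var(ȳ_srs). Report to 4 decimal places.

1.4448

Var(ȳ_str) = Σ Wₕ²(1−fₕ)sₕ²/nₕ with Wₕ = Nₕ/40754:
  Private: (18022/40754)²·(1−3380/18022)·2.796/3380 = 1.3142663 × 10^-4
  Nonprofit: (16891/40754)²·(1−631/16891)·7.18/631 = 0.0018816139
  Public: (5841/40754)²·(1−404/5841)·2.03/404 = 9.6077287 × 10^-5
  → Var(ȳ_str) = 0.0021091178.
Var(ȳ_srs) = (1 − 4415/40754)·7.228/4415 = 0.0014597893.
deff = 0.0021091178 / 0.0014597893 = 1.4448.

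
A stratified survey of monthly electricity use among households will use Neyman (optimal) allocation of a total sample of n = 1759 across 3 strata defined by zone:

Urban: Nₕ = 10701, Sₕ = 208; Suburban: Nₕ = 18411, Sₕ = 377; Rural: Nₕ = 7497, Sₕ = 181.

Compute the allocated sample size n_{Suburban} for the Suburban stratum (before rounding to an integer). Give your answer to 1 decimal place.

1160.2

Neyman allocation: nₕ = n·NₕSₕ / Σⱼ NⱼSⱼ.
Σ NⱼSⱼ = 10701·208 + 18411·377 + 7497·181 = 1.0523712 × 10^7.
n_{Suburban} = 1759·18411·377 / (1.0523712 × 10^7) = 1160.2.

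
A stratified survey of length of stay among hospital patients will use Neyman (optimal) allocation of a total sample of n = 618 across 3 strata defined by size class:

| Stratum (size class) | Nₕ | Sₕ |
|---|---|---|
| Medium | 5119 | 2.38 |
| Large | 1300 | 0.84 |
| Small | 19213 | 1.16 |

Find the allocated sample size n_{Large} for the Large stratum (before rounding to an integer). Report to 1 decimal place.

19.0

Neyman allocation: nₕ = n·NₕSₕ / Σⱼ NⱼSⱼ.
Σ NⱼSⱼ = 5119·2.38 + 1300·0.84 + 19213·1.16 = 35562.3.
n_{Large} = 618·1300·0.84 / 35562.3 = 19.0.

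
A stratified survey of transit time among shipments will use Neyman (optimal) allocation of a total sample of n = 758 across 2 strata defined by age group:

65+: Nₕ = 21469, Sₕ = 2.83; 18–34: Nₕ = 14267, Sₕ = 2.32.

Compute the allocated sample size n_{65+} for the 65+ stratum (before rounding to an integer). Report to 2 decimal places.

490.68

Neyman allocation: nₕ = n·NₕSₕ / Σⱼ NⱼSⱼ.
Σ NⱼSⱼ = 21469·2.83 + 14267·2.32 = 93856.71.
n_{65+} = 758·21469·2.83 / 93856.71 = 490.68.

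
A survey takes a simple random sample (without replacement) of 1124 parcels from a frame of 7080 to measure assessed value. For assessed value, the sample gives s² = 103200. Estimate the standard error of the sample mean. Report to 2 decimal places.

Under SRS without replacement, Var(ȳ) = (1 − f)·s²/n with f = n/N = 1124/7080 = 0.15875706.
Var(ȳ) = (1 − 0.15875706)·103200/1124 = 0.84124294·91.814947 = 77.238675.
SE(ȳ) = √(77.238675) = 8.79.

8.79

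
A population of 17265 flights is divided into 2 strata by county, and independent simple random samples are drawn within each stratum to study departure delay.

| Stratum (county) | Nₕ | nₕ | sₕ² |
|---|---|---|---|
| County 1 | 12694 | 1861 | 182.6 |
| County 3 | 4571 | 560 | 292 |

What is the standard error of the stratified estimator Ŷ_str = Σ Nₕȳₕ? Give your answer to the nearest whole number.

Var(Ŷ_str) = Σₕ Nₕ²(1 − fₕ)sₕ²/nₕ.
County 1: 12694²·(1 − 1861/12694)·182.6/1861 = 1.3492786 × 10^7.
County 3: 4571²·(1 − 560/4571)·292/560 = 9.5600179 × 10^6.
Sum = 2.3052804 × 10^7.
SE = √(2.3052804 × 10^7) = 4801.

4801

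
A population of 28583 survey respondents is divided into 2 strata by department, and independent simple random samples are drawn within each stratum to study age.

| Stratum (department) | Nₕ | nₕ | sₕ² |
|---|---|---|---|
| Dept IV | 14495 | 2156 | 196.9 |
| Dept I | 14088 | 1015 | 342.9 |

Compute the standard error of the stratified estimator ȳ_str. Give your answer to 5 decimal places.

Var(ȳ_str) = Σₕ Wₕ²(1 − fₕ)sₕ²/nₕ with Wₕ = Nₕ/N, N = 28583.
Dept IV: Wₕ = 0.50711962; term = 0.50711962²·(1 − 0.14874095)·196.9/2156 = 0.019993072.
Dept I: Wₕ = 0.49288038; term = 0.49288038²·(1 − 0.07204713)·342.9/1015 = 0.076157105.
Sum = 0.096150177.
SE = √(0.096150177) = 0.31008.

0.31008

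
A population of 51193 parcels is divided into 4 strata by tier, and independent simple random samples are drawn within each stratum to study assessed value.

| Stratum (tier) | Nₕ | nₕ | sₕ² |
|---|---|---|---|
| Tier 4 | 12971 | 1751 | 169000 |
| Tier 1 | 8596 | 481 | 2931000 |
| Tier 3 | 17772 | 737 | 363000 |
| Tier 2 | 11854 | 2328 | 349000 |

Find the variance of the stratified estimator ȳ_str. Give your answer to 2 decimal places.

230.91

Var(ȳ_str) = Σₕ Wₕ²(1 − fₕ)sₕ²/nₕ with Wₕ = Nₕ/N, N = 51193.
Tier 4: Wₕ = 0.25337448; term = 0.25337448²·(1 − 0.13499345)·169000/1751 = 5.3597646.
Tier 1: Wₕ = 0.16791358; term = 0.16791358²·(1 − 0.05595626)·2931000/481 = 162.1939.
Tier 3: Wₕ = 0.34715684; term = 0.34715684²·(1 − 0.04146973)·363000/737 = 56.897924.
Tier 2: Wₕ = 0.23155510; term = 0.23155510²·(1 − 0.19638940)·349000/2328 = 6.4594686.
Sum = 230.91106.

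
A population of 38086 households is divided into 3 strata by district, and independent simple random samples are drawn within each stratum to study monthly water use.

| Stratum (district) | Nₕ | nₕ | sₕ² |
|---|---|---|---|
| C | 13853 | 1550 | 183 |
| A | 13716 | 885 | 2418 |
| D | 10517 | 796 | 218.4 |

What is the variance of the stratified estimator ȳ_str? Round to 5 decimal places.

Var(ȳ_str) = Σₕ Wₕ²(1 − fₕ)sₕ²/nₕ with Wₕ = Nₕ/N, N = 38086.
C: Wₕ = 0.36372945; term = 0.36372945²·(1 − 0.11188912)·183/1550 = 0.013872142.
A: Wₕ = 0.36013233; term = 0.36013233²·(1 − 0.06452318)·2418/885 = 0.33148989.
D: Wₕ = 0.27613821; term = 0.27613821²·(1 − 0.07568698)·218.4/796 = 0.019338005.
Sum = 0.36470004.

0.36470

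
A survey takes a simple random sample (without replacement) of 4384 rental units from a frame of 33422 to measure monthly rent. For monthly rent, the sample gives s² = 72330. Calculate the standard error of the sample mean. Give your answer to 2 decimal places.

Under SRS without replacement, Var(ȳ) = (1 − f)·s²/n with f = n/N = 4384/33422 = 0.13117108.
Var(ȳ) = (1 − 0.13117108)·72330/4384 = 0.86882892·16.498631 = 14.334488.
SE(ȳ) = √(14.334488) = 3.79.

3.79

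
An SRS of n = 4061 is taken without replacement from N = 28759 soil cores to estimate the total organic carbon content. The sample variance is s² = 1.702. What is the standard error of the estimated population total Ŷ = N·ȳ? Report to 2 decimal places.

Var(Ŷ) = N²·Var(ȳ) = N²·(1 − n/N)·s²/n.
f = 4061/28759 = 0.14120797; Var(ȳ) = 0.85879203·1.702/4061 = 3.5992712 × 10^-4.
Var(Ŷ) = 28759² · (3.5992712 × 10^-4) = 297688.55.
SE(Ŷ) = √(297688.55) = 545.61.

545.61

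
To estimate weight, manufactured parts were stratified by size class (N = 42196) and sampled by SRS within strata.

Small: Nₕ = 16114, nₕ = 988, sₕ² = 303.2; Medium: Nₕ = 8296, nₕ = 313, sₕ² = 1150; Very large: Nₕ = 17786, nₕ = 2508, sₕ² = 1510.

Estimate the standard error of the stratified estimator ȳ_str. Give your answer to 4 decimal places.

0.5202

Var(ȳ_str) = Σₕ Wₕ²(1 − fₕ)sₕ²/nₕ with Wₕ = Nₕ/N, N = 42196.
Small: Wₕ = 0.38188454; term = 0.38188454²·(1 − 0.06131314)·303.2/988 = 0.042010431.
Medium: Wₕ = 0.19660631; term = 0.19660631²·(1 − 0.03772903)·1150/313 = 0.13666138.
Very large: Wₕ = 0.42150915; term = 0.42150915²·(1 − 0.14100978)·1510/2508 = 0.091886486.
Sum = 0.2705583.
SE = √(0.2705583) = 0.5202.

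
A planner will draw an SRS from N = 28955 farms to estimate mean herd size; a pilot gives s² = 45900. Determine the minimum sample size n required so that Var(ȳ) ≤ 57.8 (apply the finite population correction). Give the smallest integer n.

Without fpc, n₀ = s²/D = 45900/57.8 = 794.1176.
With fpc, (1 − n/N)·s²/n ≤ D requires n ≥ n₀/(1 + n₀/N) = 794.1176/(1 + 794.1176/28955) = 772.9196.
Rounding up, n = 773.

773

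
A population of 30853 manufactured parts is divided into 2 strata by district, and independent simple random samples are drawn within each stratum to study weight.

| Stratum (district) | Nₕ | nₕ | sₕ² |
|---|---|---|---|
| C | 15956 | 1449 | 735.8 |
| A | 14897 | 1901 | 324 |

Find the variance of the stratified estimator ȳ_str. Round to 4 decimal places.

Var(ȳ_str) = Σₕ Wₕ²(1 − fₕ)sₕ²/nₕ with Wₕ = Nₕ/N, N = 30853.
C: Wₕ = 0.51716203; term = 0.51716203²·(1 − 0.09081223)·735.8/1449 = 0.12348046.
A: Wₕ = 0.48283797; term = 0.48283797²·(1 − 0.12760959)·324/1901 = 0.034663836.
Sum = 0.1581443.

0.1581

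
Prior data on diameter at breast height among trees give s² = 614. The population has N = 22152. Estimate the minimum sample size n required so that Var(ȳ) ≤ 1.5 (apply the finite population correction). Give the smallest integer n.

402

Without fpc, n₀ = s²/D = 614/1.5 = 409.3333.
With fpc, (1 − n/N)·s²/n ≤ D requires n ≥ n₀/(1 + n₀/N) = 409.3333/(1 + 409.3333/22152) = 401.9067.
Rounding up, n = 402.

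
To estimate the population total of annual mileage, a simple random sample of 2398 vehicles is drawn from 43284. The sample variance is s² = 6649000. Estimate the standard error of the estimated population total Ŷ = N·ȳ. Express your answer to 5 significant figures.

2.2152 × 10^6

Var(Ŷ) = N²·Var(ȳ) = N²·(1 − n/N)·s²/n.
f = 2398/43284 = 0.05540153; Var(ȳ) = 0.94459847·6649000/2398 = 2619.1139.
Var(Ŷ) = 43284² · 2619.1139 = 4.9069221 × 10^12.
SE(Ŷ) = √(4.9069221 × 10^12) = 2.2152 × 10^6.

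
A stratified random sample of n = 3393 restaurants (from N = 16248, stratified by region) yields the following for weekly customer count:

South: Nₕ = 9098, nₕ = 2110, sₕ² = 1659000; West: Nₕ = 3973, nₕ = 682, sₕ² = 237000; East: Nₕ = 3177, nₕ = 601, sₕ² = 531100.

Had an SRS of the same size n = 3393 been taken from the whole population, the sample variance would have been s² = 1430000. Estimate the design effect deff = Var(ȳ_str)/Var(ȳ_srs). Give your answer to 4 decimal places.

Var(ȳ_str) = Σ Wₕ²(1−fₕ)sₕ²/nₕ with Wₕ = Nₕ/16248:
  South: (9098/16248)²·(1−2110/9098)·1659000/2110 = 189.34897
  West: (3973/16248)²·(1−682/3973)·237000/682 = 17.211178
  East: (3177/16248)²·(1−601/3177)·531100/601 = 27.394607
  → Var(ȳ_str) = 233.95476.
Var(ȳ_srs) = (1 − 3393/16248)·1430000/3393 = 333.44511.
deff = 233.95476 / 333.44511 = 0.7016.

0.7016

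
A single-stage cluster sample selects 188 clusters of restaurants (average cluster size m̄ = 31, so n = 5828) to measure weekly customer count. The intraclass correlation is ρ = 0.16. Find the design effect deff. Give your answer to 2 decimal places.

deff = 1 + (31 − 1)·0.16 = 1 + 4.8 = 5.8.

5.80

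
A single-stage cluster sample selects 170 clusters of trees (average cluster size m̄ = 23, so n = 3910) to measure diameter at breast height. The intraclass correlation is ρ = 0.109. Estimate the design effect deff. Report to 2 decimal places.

3.40

deff = 1 + (23 − 1)·0.109 = 1 + 2.398 = 3.398.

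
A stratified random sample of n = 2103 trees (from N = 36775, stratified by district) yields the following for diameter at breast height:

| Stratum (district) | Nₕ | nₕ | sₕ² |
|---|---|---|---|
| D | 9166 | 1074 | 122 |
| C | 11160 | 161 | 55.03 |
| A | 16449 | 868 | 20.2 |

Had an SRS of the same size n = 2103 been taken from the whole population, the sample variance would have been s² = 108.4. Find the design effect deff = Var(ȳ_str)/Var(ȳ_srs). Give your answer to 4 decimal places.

0.8573

Var(ȳ_str) = Σ Wₕ²(1−fₕ)sₕ²/nₕ with Wₕ = Nₕ/36775:
  D: (9166/36775)²·(1−1074/9166)·122/1074 = 0.0062299694
  C: (11160/36775)²·(1−161/11160)·55.03/161 = 0.031023134
  A: (16449/36775)²·(1−868/16449)·20.2/868 = 0.0044102287
  → Var(ȳ_str) = 0.041663332.
Var(ȳ_srs) = (1 − 2103/36775)·108.4/2103 = 0.048597757.
deff = 0.041663332 / 0.048597757 = 0.8573.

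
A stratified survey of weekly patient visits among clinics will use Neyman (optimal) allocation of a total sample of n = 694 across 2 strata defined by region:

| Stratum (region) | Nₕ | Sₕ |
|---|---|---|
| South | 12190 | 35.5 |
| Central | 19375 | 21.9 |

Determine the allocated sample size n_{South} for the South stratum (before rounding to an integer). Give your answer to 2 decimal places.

350.41

Neyman allocation: nₕ = n·NₕSₕ / Σⱼ NⱼSⱼ.
Σ NⱼSⱼ = 12190·35.5 + 19375·21.9 = 857057.5.
n_{South} = 694·12190·35.5 / 857057.5 = 350.41.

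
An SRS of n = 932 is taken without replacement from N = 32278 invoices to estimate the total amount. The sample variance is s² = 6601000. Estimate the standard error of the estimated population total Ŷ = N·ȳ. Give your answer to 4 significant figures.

2.677 × 10^6

Var(Ŷ) = N²·Var(ȳ) = N²·(1 − n/N)·s²/n.
f = 932/32278 = 0.02887416; Var(ȳ) = 0.97112584·6601000/932 = 6878.1134.
Var(Ŷ) = 32278² · 6878.1134 = 7.1660951 × 10^12.
SE(Ŷ) = √(7.1660951 × 10^12) = 2.677 × 10^6.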